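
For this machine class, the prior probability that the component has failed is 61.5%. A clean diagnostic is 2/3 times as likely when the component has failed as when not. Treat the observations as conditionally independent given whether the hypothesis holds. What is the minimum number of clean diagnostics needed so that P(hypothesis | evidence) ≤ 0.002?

17

Prior odds: 0.615 ÷ 0.385 = 123/77.
Likelihood ratio per clean diagnostic = 2/3.
Target posterior odds = 0.002/0.998 = 1/499.
Need (123/77) × (2/3)ⁿ ≤ 1/499, i.e. (2/3)ⁿ ≤ 77/61377.
(2/3)¹⁶ = 65536/43046721 is still above 77/61377 but (2/3)¹⁷ = 131072/129140163 is at or below it, so n = 17.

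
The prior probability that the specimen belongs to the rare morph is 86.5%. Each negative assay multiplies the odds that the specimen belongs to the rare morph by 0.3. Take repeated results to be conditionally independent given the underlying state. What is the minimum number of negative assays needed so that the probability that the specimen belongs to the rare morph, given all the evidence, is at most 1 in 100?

Prior odds = 0.865/0.135 = 173/27.
Likelihood ratio per negative assay = 0.3.
Target odds: 0.01 ÷ 0.99 = 1/99.
Require 0.3ⁿ ≤ 1/99 ÷ (173/27) = 3/1903.
0.3⁵ = 243/100000 is still above 3/1903 but 0.3⁶ = 729/1000000 is at or below it, so n = 6.

6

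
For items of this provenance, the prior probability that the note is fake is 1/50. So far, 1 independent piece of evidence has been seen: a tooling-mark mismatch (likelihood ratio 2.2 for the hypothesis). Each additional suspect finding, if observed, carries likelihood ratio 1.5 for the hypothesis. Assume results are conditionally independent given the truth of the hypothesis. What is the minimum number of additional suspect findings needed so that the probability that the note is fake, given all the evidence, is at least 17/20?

12

Prior odds = 0.02/0.98 = 1/49.
Bayes factor of the evidence already in hand = 2.2.
Odds after that evidence = (1/49) × 2.2 = 11/245.
Target odds = 0.85/0.15 = 17/3.
Need 1.5ⁿ ≥ 17/3 ÷ (11/245) = 4165/33.
1.5¹¹ = 177147/2048 falls short of 4165/33 but 1.5¹² = 531441/4096 reaches it, so n = 12.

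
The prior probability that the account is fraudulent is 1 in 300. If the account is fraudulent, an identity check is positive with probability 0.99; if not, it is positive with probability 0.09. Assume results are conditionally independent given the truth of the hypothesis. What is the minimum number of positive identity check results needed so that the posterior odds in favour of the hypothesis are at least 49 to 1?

Prior odds: (1/300) ÷ (299/300) = 1/299.
Likelihood ratio of a positive = 0.99/0.09 = 11.
Target odds = 49.
Require 11ⁿ ≥ 49 ÷ (1/299) = 14651.
11⁴ = 14641 falls short of 14651 but 11⁵ = 161051 reaches it, so n = 5.

5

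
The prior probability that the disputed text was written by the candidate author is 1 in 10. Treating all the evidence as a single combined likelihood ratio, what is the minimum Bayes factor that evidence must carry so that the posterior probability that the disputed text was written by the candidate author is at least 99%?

Prior odds = 0.1/0.9 = 1/9.
Target odds = 0.99/0.01 = 99.
Required Bayes factor = 99 ÷ (1/9) = 891.

891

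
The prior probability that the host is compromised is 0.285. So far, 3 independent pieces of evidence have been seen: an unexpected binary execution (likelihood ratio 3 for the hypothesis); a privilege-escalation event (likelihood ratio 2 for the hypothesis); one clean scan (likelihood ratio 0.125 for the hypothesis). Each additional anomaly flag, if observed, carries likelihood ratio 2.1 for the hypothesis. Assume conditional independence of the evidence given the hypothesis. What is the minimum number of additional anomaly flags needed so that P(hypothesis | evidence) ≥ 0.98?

Prior odds = 0.285/0.715 = 57/143.
Combined Bayes factor of the evidence already in hand = 3 × 2 × 0.125 = 0.75.
Odds after that evidence = (57/143) × 0.75 = 171/572.
Target odds = 0.98/0.02 = 49.
Need 2.1ⁿ ≥ 49 ÷ (171/572) = 28028/171.
2.1⁶ = 85766121/1000000 falls short of 28028/171 but 2.1⁷ ≈180.109 reaches it, so n = 7.

7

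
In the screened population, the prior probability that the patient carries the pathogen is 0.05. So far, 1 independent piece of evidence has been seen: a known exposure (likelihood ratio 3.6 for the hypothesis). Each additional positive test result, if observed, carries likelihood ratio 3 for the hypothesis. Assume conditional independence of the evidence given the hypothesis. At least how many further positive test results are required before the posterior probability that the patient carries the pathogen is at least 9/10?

4

Prior odds = 0.05/0.95 = 1/19.
Bayes factor of the evidence already in hand = 3.6.
Odds after that evidence = (1/19) × 3.6 = 18/95.
Target odds = 0.9/0.1 = 9.
Need 3ⁿ ≥ 9 ÷ (18/95) = 47.5.
3³ = 27 falls short of 47.5 but 3⁴ = 81 reaches it, so n = 4.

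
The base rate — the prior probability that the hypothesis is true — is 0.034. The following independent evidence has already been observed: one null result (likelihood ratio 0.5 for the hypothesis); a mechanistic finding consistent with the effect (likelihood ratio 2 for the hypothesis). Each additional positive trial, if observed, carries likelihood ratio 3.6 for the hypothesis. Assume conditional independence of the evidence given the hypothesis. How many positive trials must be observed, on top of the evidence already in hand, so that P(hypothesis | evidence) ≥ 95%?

Prior odds = 0.034/0.966 = 17/483.
Combined Bayes factor of the evidence already in hand = 0.5 × 2 = 1.
Odds after that evidence = (17/483) × 1 = 17/483.
Target odds = 0.95/0.05 = 19.
Need 3.6ⁿ ≥ 19 ÷ (17/483) = 9177/17.
3.6⁴ = 167.9616 falls short of 9177/17 but 3.6⁵ = 604.66176 reaches it, so n = 5.

5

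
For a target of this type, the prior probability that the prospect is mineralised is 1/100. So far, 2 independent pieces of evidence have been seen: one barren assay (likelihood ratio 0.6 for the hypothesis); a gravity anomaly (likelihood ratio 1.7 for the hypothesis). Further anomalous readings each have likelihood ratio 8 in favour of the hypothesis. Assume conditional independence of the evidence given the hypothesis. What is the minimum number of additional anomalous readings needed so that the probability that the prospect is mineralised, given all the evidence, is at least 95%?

Prior odds = 0.01/0.99 = 1/99.
Combined Bayes factor of the evidence already in hand = 0.6 × 1.7 = 1.02.
Odds after that evidence = (1/99) × 1.02 = 17/1650.
Target odds = 0.95/0.05 = 19.
Need 8ⁿ ≥ 19 ÷ (17/1650) = 31350/17.
8³ = 512 falls short of 31350/17 but 8⁴ = 4096 reaches it, so n = 4.

4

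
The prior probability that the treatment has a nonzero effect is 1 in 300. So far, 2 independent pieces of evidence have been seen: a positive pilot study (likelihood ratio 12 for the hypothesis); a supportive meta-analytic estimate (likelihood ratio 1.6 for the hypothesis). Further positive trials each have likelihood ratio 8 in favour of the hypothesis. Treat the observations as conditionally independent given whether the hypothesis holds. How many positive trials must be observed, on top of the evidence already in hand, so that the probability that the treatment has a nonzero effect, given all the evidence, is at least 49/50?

4

Prior odds = (1/300)/(299/300) = 1/299.
Combined Bayes factor of the evidence already in hand = 12 × 1.6 = 19.2.
Odds after that evidence = (1/299) × 19.2 = 96/1495.
Target odds = 0.98/0.02 = 49.
Need 8ⁿ ≥ 49 ÷ (96/1495) = 73255/96.
8³ = 512 falls short of 73255/96 but 8⁴ = 4096 reaches it, so n = 4.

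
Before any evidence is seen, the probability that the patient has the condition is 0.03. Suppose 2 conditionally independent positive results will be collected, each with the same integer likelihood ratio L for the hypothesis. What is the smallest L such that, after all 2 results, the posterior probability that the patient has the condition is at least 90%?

Prior odds = 0.03/0.97 = 3/97.
Target odds = 0.9/0.1 = 9.
Need L² ≥ 9 ÷ (3/97) = 291.
17² = 289 < 291 ≤ 324 = 18², so L = 18.

18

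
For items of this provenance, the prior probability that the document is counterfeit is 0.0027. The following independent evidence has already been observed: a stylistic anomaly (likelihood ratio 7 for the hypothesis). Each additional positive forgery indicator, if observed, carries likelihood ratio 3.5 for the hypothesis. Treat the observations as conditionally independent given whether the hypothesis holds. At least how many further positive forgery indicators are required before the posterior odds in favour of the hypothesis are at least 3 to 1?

Prior odds = 0.0027/0.9973 = 27/9973.
Bayes factor of the evidence already in hand = 7.
Odds after that evidence = (27/9973) × 7 = 189/9973.
Target odds = 3.
Need 3.5ⁿ ≥ 3 ÷ (189/9973) = 9973/63.
3.5⁴ = 150.0625 falls short of 9973/63 but 3.5⁵ = 525.21875 reaches it, so n = 5.

5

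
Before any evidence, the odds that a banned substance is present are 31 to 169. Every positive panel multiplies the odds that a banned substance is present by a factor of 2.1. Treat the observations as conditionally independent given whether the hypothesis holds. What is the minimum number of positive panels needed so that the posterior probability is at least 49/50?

8

Prior odds = 31/169.
Likelihood ratio per positive panel = 2.1.
Target odds: 0.98 ÷ 0.02 = 49.
Require 2.1ⁿ ≥ 49 ÷ (31/169) = 8281/31.
2.1⁷ ≈180.109 falls short of 8281/31 but 2.1⁸ ≈378.229 reaches it, so n = 8.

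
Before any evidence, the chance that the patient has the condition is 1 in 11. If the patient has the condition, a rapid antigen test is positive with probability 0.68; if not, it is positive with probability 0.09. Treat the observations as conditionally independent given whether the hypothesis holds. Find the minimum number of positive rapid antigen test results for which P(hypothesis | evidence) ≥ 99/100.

Prior odds = (1/11)/(10/11) = 0.1.
Likelihood ratio of a positive = 0.68/0.09 = 68/9.
Target posterior odds = 0.99/0.01 = 99.
Require (68/9)ⁿ ≥ 99 ÷ 0.1 = 990.
(68/9)³ = 314432/729 falls short of 990 but (68/9)⁴ = 21381376/6561 reaches it, so n = 4.

4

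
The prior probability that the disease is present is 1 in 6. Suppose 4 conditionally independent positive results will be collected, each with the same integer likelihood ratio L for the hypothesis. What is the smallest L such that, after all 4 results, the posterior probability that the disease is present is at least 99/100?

5

Prior odds = (1/6)/(5/6) = 0.2.
Target odds = 0.99/0.01 = 99.
Need L⁴ ≥ 99 ÷ 0.2 = 495.
4⁴ = 256 < 495 ≤ 625 = 5⁴, so L = 5.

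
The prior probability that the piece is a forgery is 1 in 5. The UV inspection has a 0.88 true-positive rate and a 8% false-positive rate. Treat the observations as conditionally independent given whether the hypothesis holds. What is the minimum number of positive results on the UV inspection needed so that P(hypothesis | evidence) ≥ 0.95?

2

Prior odds: 0.2 ÷ 0.8 = 0.25.
Likelihood ratio of a positive result = 0.88/0.08 = 11.
Target odds: 0.95 ÷ 0.05 = 19.
Need 0.25 × 11ⁿ ≥ 19, i.e. 11ⁿ ≥ 76.
11¹ = 11 falls short of 76 but 11² = 121 reaches it, so n = 2.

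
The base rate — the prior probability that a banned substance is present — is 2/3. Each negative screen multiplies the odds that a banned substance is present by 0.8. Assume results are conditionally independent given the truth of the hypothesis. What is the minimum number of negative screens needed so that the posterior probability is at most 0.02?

21

Prior odds = (2/3)/(1/3) = 2.
Likelihood ratio per negative screen = 0.8.
Target odds: 0.02 ÷ 0.98 = 1/49.
Need 2 × 0.8ⁿ ≤ 1/49, i.e. 0.8ⁿ ≤ 1/98.
0.8²⁰ ≈0.0115292 is still above 1/98 but 0.8²¹ ≈0.00922337 is at or below it, so n = 21.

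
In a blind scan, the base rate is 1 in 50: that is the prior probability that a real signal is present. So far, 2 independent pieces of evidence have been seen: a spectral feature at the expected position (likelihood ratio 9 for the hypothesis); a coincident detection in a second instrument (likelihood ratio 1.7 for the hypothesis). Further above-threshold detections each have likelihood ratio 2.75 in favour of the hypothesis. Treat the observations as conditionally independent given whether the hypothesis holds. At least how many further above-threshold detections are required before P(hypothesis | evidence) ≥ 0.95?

Prior odds = 0.02/0.98 = 1/49.
Combined Bayes factor of the evidence already in hand = 9 × 1.7 = 15.3.
Odds after that evidence = (1/49) × 15.3 = 153/490.
Target odds = 0.95/0.05 = 19.
Need 2.75ⁿ ≥ 19 ÷ (153/490) = 9310/153.
2.75⁴ = 57.19140625 falls short of 9310/153 but 2.75⁵ = 161051/1024 reaches it, so n = 5.

5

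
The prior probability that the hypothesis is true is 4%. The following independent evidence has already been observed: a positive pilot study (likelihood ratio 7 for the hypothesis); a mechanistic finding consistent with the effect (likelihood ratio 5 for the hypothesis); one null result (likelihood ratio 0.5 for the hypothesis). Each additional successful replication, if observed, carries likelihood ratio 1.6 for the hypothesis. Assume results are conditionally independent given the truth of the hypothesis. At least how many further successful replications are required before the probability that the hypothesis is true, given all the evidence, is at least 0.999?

16

Prior odds = 0.04/0.96 = 1/24.
Combined Bayes factor of the evidence already in hand = 7 × 5 × 0.5 = 17.5.
Odds after that evidence = (1/24) × 17.5 = 35/48.
Target odds = 0.999/0.001 = 999.
Need 1.6ⁿ ≥ 999 ÷ (35/48) = 47952/35.
1.6¹⁵ ≈1152.92 falls short of 47952/35 but 1.6¹⁶ ≈1844.67 reaches it, so n = 16.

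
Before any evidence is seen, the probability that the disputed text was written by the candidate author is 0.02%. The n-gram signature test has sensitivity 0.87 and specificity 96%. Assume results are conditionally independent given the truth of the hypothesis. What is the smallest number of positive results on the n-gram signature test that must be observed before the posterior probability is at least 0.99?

5

Prior odds = 0.0002/0.9998 = 1/4999.
False-positive rate = 1 − 0.96 = 0.04; likelihood ratio of a positive = 0.87/0.04 = 21.75.
Target posterior odds = 0.99/0.01 = 99.
Require 21.75ⁿ ≥ 99 ÷ (1/4999) = 494901.
21.75⁴ = 57289761/256 falls short of 494901 but 21.75⁵ ≈4.86739e+06 reaches it, so n = 5.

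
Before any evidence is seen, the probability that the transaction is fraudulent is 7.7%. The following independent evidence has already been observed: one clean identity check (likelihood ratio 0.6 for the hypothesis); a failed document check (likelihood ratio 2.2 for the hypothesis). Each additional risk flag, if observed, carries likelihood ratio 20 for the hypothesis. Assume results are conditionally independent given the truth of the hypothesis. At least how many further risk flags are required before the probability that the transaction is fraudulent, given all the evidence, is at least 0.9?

2

Prior odds = 0.077/0.923 = 77/923.
Combined Bayes factor of the evidence already in hand = 0.6 × 2.2 = 1.32.
Odds after that evidence = (77/923) × 1.32 = 2541/23075.
Target odds = 0.9/0.1 = 9.
Need 20ⁿ ≥ 9 ÷ (2541/23075) = 69225/847.
20¹ = 20 falls short of 69225/847 but 20² = 400 reaches it, so n = 2.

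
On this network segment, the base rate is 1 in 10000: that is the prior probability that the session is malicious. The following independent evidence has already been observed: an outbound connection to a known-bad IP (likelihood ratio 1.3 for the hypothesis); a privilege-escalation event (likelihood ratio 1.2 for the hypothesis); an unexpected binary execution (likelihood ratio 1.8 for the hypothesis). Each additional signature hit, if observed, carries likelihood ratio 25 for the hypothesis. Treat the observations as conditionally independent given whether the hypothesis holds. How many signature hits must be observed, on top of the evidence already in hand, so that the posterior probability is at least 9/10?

4

Prior odds = 0.0001/0.9999 = 1/9999.
Combined Bayes factor of the evidence already in hand = 1.3 × 1.2 × 1.8 = 2.808.
Odds after that evidence = (1/9999) × 2.808 = 39/138875.
Target odds = 0.9/0.1 = 9.
Need 25ⁿ ≥ 9 ÷ (39/138875) = 416625/13.
25³ = 15625 falls short of 416625/13 but 25⁴ = 390625 reaches it, so n = 4.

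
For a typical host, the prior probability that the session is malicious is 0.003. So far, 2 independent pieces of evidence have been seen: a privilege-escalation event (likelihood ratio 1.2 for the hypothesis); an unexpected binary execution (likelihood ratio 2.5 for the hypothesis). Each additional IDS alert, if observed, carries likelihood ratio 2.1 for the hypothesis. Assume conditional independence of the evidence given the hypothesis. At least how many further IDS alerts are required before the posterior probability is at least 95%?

Prior odds = 0.003/0.997 = 3/997.
Combined Bayes factor of the evidence already in hand = 1.2 × 2.5 = 3.
Odds after that evidence = (3/997) × 3 = 9/997.
Target odds = 0.95/0.05 = 19.
Need 2.1ⁿ ≥ 19 ÷ (9/997) = 18943/9.
2.1¹⁰ ≈1667.99 falls short of 18943/9 but 2.1¹¹ ≈3502.78 reaches it, so n = 11.

11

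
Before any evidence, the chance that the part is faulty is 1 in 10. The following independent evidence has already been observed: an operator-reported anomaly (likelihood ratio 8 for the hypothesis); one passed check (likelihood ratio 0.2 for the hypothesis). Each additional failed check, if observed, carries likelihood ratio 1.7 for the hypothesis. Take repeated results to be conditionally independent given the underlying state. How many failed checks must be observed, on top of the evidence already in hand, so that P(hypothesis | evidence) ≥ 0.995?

Prior odds = 0.1/0.9 = 1/9.
Combined Bayes factor of the evidence already in hand = 8 × 0.2 = 1.6.
Odds after that evidence = (1/9) × 1.6 = 8/45.
Target odds = 0.995/0.005 = 199.
Need 1.7ⁿ ≥ 199 ÷ (8/45) = 1119.375.
1.7¹³ ≈990.458 falls short of 1119.375 but 1.7¹⁴ ≈1683.78 reaches it, so n = 14.

14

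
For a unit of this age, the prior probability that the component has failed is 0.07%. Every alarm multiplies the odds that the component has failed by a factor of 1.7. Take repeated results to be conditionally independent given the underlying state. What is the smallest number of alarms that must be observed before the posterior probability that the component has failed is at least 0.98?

22

Prior odds: 0.0007 ÷ 0.9993 = 7/9993.
Likelihood ratio per alarm = 1.7.
Target odds: 0.98 ÷ 0.02 = 49.
Require 1.7ⁿ ≥ 49 ÷ (7/9993) = 69951.
1.7²¹ ≈69091.9 falls short of 69951 but 1.7²² ≈117456 reaches it, so n = 22.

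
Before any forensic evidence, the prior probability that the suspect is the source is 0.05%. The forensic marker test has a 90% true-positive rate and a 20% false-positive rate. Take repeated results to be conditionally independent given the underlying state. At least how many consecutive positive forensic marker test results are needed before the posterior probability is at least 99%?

Prior odds: 0.0005 ÷ 0.9995 = 1/1999.
Likelihood ratio of a positive result = 0.9/0.2 = 4.5.
Target posterior odds = 0.99/0.01 = 99.
Need (1/1999) × 4.5ⁿ ≥ 99, i.e. 4.5ⁿ ≥ 197901.
4.5⁸ = 43046721/256 falls short of 197901 but 4.5⁹ = 387420489/512 reaches it, so n = 9.

9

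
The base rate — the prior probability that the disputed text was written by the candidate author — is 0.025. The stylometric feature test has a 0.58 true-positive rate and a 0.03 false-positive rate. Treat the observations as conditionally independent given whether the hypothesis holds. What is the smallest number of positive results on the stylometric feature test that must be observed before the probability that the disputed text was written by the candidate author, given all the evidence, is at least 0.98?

Prior odds = 0.025/0.975 = 1/39.
Likelihood ratio of a positive result = 0.58/0.03 = 58/3.
Target posterior odds = 0.98/0.02 = 49.
Require (58/3)ⁿ ≥ 49 ÷ (1/39) = 1911.
(58/3)² = 3364/9 falls short of 1911 but (58/3)³ = 195112/27 reaches it, so n = 3.

3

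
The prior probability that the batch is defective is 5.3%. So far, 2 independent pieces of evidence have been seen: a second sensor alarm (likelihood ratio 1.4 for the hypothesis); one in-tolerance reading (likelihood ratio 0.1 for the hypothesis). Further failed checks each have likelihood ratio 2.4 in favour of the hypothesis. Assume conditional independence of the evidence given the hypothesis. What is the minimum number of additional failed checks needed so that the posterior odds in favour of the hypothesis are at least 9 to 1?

9

Prior odds = 0.053/0.947 = 53/947.
Combined Bayes factor of the evidence already in hand = 1.4 × 0.1 = 0.14.
Odds after that evidence = (53/947) × 0.14 = 371/47350.
Target odds = 9.
Need 2.4ⁿ ≥ 9 ÷ (371/47350) = 426150/371.
2.4⁸ = 429981696/390625 falls short of 426150/371 but 2.4⁹ ≈2641.81 reaches it, so n = 9.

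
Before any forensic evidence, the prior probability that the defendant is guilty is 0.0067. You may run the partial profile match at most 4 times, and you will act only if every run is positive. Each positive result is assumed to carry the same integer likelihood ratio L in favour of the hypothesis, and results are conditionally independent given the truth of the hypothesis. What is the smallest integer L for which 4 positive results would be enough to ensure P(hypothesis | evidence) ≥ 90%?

Prior odds = 0.0067/0.9933 = 67/9933.
Target odds = 0.9/0.1 = 9.
Need L⁴ ≥ 9 ÷ (67/9933) = 89397/67.
6⁴ = 1296 < 89397/67 ≤ 2401 = 7⁴, so L = 7.

7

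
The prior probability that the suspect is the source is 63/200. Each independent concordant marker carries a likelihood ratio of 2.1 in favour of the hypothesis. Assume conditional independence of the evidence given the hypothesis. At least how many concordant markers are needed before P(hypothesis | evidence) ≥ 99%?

8

Prior odds = 0.315/0.685 = 63/137.
Likelihood ratio per concordant marker = 2.1.
Target posterior odds = 0.99/0.01 = 99.
Require 2.1ⁿ ≥ 99 ÷ (63/137) = 1507/7.
2.1⁷ ≈180.109 falls short of 1507/7 but 2.1⁸ ≈378.229 reaches it, so n = 8.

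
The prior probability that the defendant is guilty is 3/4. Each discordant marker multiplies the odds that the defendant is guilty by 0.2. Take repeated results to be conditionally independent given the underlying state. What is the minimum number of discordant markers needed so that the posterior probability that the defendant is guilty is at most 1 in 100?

Prior odds = 0.75/0.25 = 3.
Likelihood ratio per discordant marker = 0.2.
Target odds: 0.01 ÷ 0.99 = 1/99.
Require 0.2ⁿ ≤ 1/99 ÷ 3 = 1/297.
0.2³ = 0.008 is still above 1/297 but 0.2⁴ = 0.0016 is at or below it, so n = 4.

4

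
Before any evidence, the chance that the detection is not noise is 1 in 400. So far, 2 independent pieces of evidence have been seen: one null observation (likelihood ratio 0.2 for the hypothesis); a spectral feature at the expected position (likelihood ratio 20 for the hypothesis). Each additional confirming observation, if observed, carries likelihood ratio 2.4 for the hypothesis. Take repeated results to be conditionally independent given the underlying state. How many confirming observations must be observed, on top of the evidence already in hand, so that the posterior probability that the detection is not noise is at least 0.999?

Prior odds = 0.0025/0.9975 = 1/399.
Combined Bayes factor of the evidence already in hand = 0.2 × 20 = 4.
Odds after that evidence = (1/399) × 4 = 4/399.
Target odds = 0.999/0.001 = 999.
Need 2.4ⁿ ≥ 999 ÷ (4/399) = 99650.25.
2.4¹³ ≈87648.8 falls short of 99650.25 but 2.4¹⁴ ≈210357 reaches it, so n = 14.

14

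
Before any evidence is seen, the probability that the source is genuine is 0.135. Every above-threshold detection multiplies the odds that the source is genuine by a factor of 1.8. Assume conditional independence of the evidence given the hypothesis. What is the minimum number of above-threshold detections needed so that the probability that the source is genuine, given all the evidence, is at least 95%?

9

Prior odds: 0.135 ÷ 0.865 = 27/173.
Likelihood ratio per above-threshold detection = 1.8.
Target odds: 0.95 ÷ 0.05 = 19.
Require 1.8ⁿ ≥ 19 ÷ (27/173) = 3287/27.
1.8⁸ = 43046721/390625 falls short of 3287/27 but 1.8⁹ = 387420489/1953125 reaches it, so n = 9.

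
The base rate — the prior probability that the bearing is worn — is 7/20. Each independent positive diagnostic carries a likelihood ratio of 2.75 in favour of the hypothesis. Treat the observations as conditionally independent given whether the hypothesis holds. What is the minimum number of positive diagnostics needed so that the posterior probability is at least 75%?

2

Prior odds = 0.35/0.65 = 7/13.
Likelihood ratio per positive diagnostic = 2.75.
Target odds: 0.75 ÷ 0.25 = 3.
Need (7/13) × 2.75ⁿ ≥ 3, i.e. 2.75ⁿ ≥ 39/7.
2.75¹ = 2.75 falls short of 39/7 but 2.75² = 7.5625 reaches it, so n = 2.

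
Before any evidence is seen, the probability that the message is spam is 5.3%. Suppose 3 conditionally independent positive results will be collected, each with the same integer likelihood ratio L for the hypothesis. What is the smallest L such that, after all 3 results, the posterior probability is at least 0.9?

6

Prior odds = 0.053/0.947 = 53/947.
Target odds = 0.9/0.1 = 9.
Need L³ ≥ 9 ÷ (53/947) = 8523/53.
5³ = 125 < 8523/53 ≤ 216 = 6³, so L = 6.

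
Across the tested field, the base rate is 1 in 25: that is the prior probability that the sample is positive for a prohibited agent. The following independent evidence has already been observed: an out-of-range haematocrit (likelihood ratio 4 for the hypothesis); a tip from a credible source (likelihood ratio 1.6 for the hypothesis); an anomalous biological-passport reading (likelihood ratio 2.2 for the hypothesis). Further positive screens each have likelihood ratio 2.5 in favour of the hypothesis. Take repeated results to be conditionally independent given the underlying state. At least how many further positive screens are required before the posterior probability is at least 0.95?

4

Prior odds = 0.04/0.96 = 1/24.
Combined Bayes factor of the evidence already in hand = 4 × 1.6 × 2.2 = 14.08.
Odds after that evidence = (1/24) × 14.08 = 44/75.
Target odds = 0.95/0.05 = 19.
Need 2.5ⁿ ≥ 19 ÷ (44/75) = 1425/44.
2.5³ = 15.625 falls short of 1425/44 but 2.5⁴ = 39.0625 reaches it, so n = 4.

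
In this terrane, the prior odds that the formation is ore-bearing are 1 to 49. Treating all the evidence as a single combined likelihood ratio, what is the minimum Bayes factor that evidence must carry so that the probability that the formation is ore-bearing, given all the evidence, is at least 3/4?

147

Prior odds = 1/49.
Target odds = 0.75/0.25 = 3.
Required Bayes factor = 3 ÷ (1/49) = 147.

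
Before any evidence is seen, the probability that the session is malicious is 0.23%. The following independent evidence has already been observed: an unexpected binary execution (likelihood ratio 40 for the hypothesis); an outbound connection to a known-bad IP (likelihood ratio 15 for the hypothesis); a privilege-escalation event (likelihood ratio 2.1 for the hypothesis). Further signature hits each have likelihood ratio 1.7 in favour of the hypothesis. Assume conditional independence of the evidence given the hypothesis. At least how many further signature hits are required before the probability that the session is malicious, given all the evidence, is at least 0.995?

Prior odds = 0.0023/0.9977 = 23/9977.
Combined Bayes factor of the evidence already in hand = 40 × 15 × 2.1 = 1260.
Odds after that evidence = (23/9977) × 1260 = 28980/9977.
Target odds = 0.995/0.005 = 199.
Need 1.7ⁿ ≥ 199 ÷ (28980/9977) = 1985423/28980.
1.7⁷ = 410338673/10000000 falls short of 1985423/28980 but 1.7⁸ ≈69.7576 reaches it, so n = 8.

8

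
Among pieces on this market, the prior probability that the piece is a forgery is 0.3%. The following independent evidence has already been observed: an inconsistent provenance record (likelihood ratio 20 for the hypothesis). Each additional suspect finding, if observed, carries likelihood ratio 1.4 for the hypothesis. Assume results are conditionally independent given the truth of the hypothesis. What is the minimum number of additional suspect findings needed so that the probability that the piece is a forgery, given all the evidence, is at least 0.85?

Prior odds = 0.003/0.997 = 3/997.
Bayes factor of the evidence already in hand = 20.
Odds after that evidence = (3/997) × 20 = 60/997.
Target odds = 0.85/0.15 = 17/3.
Need 1.4ⁿ ≥ 17/3 ÷ (60/997) = 16949/180.
1.4¹³ ≈79.3715 falls short of 16949/180 but 1.4¹⁴ ≈111.12 reaches it, so n = 14.

14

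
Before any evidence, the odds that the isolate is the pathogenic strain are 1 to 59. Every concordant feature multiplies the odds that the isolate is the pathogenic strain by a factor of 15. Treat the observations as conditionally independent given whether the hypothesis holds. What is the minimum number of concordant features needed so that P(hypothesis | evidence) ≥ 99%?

Prior odds = 1/59.
Likelihood ratio per concordant feature = 15.
Target odds: 0.99 ÷ 0.01 = 99.
Need (1/59) × 15ⁿ ≥ 99, i.e. 15ⁿ ≥ 5841.
15³ = 3375 falls short of 5841 but 15⁴ = 50625 reaches it, so n = 4.

4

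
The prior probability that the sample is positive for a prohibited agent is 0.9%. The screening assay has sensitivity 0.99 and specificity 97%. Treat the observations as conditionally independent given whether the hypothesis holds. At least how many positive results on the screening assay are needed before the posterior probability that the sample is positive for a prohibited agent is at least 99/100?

3

Prior odds: 0.009 ÷ 0.991 = 9/991.
False-positive rate = 1 − 0.97 = 0.03; likelihood ratio of a positive = 0.99/0.03 = 33.
Target posterior odds = 0.99/0.01 = 99.
Require 33ⁿ ≥ 99 ÷ (9/991) = 10901.
33² = 1089 falls short of 10901 but 33³ = 35937 reaches it, so n = 3.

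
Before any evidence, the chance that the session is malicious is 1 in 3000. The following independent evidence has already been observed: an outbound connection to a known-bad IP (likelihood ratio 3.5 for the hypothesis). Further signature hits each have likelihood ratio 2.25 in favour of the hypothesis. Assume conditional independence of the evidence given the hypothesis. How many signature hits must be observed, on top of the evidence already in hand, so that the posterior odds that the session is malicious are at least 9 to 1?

Prior odds = (1/3000)/(2999/3000) = 1/2999.
Bayes factor of the evidence already in hand = 3.5.
Odds after that evidence = (1/2999) × 3.5 = 7/5998.
Target odds = 9.
Need 2.25ⁿ ≥ 9 ÷ (7/5998) = 53982/7.
2.25¹¹ ≈7481.83 falls short of 53982/7 but 2.25¹² ≈16834.1 reaches it, so n = 12.

12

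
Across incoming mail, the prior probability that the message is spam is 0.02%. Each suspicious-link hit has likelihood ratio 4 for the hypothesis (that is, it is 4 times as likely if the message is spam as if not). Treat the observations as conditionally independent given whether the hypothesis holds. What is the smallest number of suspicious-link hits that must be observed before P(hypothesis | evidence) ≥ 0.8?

Prior odds = 0.0002/0.9998 = 1/4999.
Likelihood ratio per suspicious-link hit = 4.
Target posterior odds = 0.8/0.2 = 4.
Require 4ⁿ ≥ 4 ÷ (1/4999) = 19996.
4⁷ = 16384 falls short of 19996 but 4⁸ = 65536 reaches it, so n = 8.

8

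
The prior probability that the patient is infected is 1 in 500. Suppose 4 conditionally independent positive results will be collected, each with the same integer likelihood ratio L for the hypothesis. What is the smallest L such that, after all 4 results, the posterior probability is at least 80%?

7

Prior odds = 0.002/0.998 = 1/499.
Target odds = 0.8/0.2 = 4.
Need L⁴ ≥ 4 ÷ (1/499) = 1996.
6⁴ = 1296 < 1996 ≤ 2401 = 7⁴, so L = 7.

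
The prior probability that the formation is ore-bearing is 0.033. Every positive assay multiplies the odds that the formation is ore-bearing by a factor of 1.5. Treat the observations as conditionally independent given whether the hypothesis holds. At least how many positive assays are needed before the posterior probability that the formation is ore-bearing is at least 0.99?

Prior odds = 0.033/0.967 = 33/967.
Likelihood ratio per positive assay = 1.5.
Target odds: 0.99 ÷ 0.01 = 99.
Require 1.5ⁿ ≥ 99 ÷ (33/967) = 2901.
1.5¹⁹ ≈2216.84 falls short of 2901 but 1.5²⁰ ≈3325.26 reaches it, so n = 20.

20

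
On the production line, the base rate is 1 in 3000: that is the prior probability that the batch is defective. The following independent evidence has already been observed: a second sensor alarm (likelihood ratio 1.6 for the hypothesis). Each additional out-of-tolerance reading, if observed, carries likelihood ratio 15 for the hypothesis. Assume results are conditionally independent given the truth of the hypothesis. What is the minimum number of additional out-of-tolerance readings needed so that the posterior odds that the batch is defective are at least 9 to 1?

4

Prior odds = (1/3000)/(2999/3000) = 1/2999.
Bayes factor of the evidence already in hand = 1.6.
Odds after that evidence = (1/2999) × 1.6 = 8/14995.
Target odds = 9.
Need 15ⁿ ≥ 9 ÷ (8/14995) = 16869.375.
15³ = 3375 falls short of 16869.375 but 15⁴ = 50625 reaches it, so n = 4.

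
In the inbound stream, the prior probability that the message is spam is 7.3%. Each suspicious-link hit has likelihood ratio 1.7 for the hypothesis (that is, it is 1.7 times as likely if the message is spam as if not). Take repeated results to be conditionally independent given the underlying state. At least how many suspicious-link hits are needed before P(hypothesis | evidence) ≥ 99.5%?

15

Prior odds: 0.073 ÷ 0.927 = 73/927.
Likelihood ratio per suspicious-link hit = 1.7.
Target odds: 0.995 ÷ 0.005 = 199.
Need (73/927) × 1.7ⁿ ≥ 199, i.e. 1.7ⁿ ≥ 184473/73.
1.7¹⁴ ≈1683.78 falls short of 184473/73 but 1.7¹⁵ ≈2862.42 reaches it, so n = 15.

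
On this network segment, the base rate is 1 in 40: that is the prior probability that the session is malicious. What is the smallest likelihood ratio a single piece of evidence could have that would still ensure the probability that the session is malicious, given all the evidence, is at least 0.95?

741

Prior odds = 0.025/0.975 = 1/39.
Target odds = 0.95/0.05 = 19.
Required Bayes factor = 19 ÷ (1/39) = 741.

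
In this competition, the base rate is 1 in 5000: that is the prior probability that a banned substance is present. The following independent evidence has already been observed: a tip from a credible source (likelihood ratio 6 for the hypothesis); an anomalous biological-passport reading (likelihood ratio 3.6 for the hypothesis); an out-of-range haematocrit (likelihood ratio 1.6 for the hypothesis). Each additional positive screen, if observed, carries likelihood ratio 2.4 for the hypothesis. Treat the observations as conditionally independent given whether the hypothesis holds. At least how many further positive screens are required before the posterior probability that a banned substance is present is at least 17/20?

8

Prior odds = 0.0002/0.9998 = 1/4999.
Combined Bayes factor of the evidence already in hand = 6 × 3.6 × 1.6 = 34.56.
Odds after that evidence = (1/4999) × 34.56 = 864/124975.
Target odds = 0.85/0.15 = 17/3.
Need 2.4ⁿ ≥ 17/3 ÷ (864/124975) = 2124575/2592.
2.4⁷ = 35831808/78125 falls short of 2124575/2592 but 2.4⁸ = 429981696/390625 reaches it, so n = 8.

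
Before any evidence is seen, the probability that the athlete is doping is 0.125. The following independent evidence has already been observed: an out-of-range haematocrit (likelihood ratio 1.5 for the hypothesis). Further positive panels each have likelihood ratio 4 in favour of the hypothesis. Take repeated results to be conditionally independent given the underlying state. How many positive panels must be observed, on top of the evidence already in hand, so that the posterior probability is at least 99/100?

Prior odds = 0.125/0.875 = 1/7.
Bayes factor of the evidence already in hand = 1.5.
Odds after that evidence = (1/7) × 1.5 = 3/14.
Target odds = 0.99/0.01 = 99.
Need 4ⁿ ≥ 99 ÷ (3/14) = 462.
4⁴ = 256 falls short of 462 but 4⁵ = 1024 reaches it, so n = 5.

5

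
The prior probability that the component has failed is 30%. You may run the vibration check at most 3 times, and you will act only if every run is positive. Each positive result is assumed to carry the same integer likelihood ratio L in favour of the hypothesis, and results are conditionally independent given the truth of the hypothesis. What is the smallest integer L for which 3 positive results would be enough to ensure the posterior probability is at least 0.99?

Prior odds = 0.3/0.7 = 3/7.
Target odds = 0.99/0.01 = 99.
Need L³ ≥ 99 ÷ (3/7) = 231.
6³ = 216 < 231 ≤ 343 = 7³, so L = 7.

7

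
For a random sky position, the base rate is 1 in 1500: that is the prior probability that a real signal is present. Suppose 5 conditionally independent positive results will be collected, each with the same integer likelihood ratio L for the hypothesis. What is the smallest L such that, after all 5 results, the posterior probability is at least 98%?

10

Prior odds = (1/1500)/(1499/1500) = 1/1499.
Target odds = 0.98/0.02 = 49.
Need L⁵ ≥ 49 ÷ (1/1499) = 73451.
9⁵ = 59049 < 73451 ≤ 100000 = 10⁵, so L = 10.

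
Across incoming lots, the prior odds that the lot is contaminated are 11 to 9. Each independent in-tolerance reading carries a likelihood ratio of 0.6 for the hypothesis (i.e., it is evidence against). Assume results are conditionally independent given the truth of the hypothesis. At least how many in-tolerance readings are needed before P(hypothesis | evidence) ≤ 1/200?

Prior odds = 11/9.
Likelihood ratio per in-tolerance reading = 0.6.
Target posterior odds = 0.005/0.995 = 1/199.
Need (11/9) × 0.6ⁿ ≤ 1/199, i.e. 0.6ⁿ ≤ 9/2189.
0.6¹⁰ = 59049/9765625 is still above 9/2189 but 0.6¹¹ = 177147/48828125 is at or below it, so n = 11.

11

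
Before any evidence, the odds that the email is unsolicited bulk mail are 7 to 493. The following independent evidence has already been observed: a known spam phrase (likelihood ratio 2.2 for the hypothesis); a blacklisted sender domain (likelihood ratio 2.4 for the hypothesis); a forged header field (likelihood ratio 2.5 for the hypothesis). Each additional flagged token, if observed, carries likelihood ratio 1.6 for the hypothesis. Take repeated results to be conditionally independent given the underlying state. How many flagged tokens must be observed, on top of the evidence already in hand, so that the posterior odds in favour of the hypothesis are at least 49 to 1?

Prior odds = 7/493.
Combined Bayes factor of the evidence already in hand = 2.2 × 2.4 × 2.5 = 13.2.
Odds after that evidence = (7/493) × 13.2 = 462/2465.
Target odds = 49.
Need 1.6ⁿ ≥ 49 ÷ (462/2465) = 17255/66.
1.6¹¹ ≈175.922 falls short of 17255/66 but 1.6¹² ≈281.475 reaches it, so n = 12.

12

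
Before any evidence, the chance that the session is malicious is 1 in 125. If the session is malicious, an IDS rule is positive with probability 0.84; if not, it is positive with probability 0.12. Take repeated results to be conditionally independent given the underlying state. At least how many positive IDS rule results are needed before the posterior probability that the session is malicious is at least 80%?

4

Prior odds: 0.008 ÷ 0.992 = 1/124.
Likelihood ratio of a positive = 0.84/0.12 = 7.
Target odds: 0.8 ÷ 0.2 = 4.
Need (1/124) × 7ⁿ ≥ 4, i.e. 7ⁿ ≥ 496.
7³ = 343 falls short of 496 but 7⁴ = 2401 reaches it, so n = 4.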